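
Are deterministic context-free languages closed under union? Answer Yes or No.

{aⁿbⁿ : n≥0} and {aⁿb²ⁿ : n≥0} are each accepted by a deterministic PDA (push the a's; pop one per b, respectively one per two b's), but their union U is not. Suppose a DPDA M accepted U. Being deterministic, M has a single run on aⁿb²ⁿ, and since aⁿbⁿ ∈ U that run passes through an accepting configuration right after consuming the prefix aⁿbⁿ and then goes on to accept again after n more b's. Build an ordinary (nondeterministic) PDA M′ that simulates M on a's and b's and, at any moment when M is in an accepting state, may switch to a second mode in which it reads only c's, feeding each c to M as a b; M′ accepts when M does. Then M′ accepts aⁱbʲcᵏ (k≥1) exactly when both aⁱbʲ ∈ U and aⁱbʲ⁺ᵏ ∈ U, and checking the four cases (i=j or j=2i, combined with j+k=i or j+k=2i) leaves only i=j=k: so L(M′) ∩ a*b*c⁺ = {aⁿbⁿcⁿ : n≥1} would be context-free, which it is not (pumping lemma) — contradiction. (The union is an unambiguous CFL; it is determinism, not unambiguity, that fails.)

No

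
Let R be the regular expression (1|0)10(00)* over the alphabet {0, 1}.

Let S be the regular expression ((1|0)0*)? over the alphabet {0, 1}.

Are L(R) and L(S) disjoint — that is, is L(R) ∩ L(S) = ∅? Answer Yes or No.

Yes

Converting the expression R to a DFA (subset construction, then merging equivalent states) gives the minimal DFA with states {r0, r1, r2, r3, r4}, start state r0, accepting states {r4} and transitions r0: 0→r1, 1→r1; r1: 0→r2, 1→r3; r2: 0→r2, 1→r2; r3: 0→r4, 1→r2; r4: 0→r3, 1→r2.
Converting the expression S to a DFA (subset construction, then merging equivalent states) gives the minimal DFA with states {s0, s1, s2}, start state s0, accepting states {s0, s1} and transitions s0: 0→s1, 1→s1; s1: 0→s1, 1→s2; s2: 0→s2, 1→s2.
Exploring the product automaton R × S from the start pair (r0, s0), following both machines on each input symbol, reaches 6 state pairs: (r0, s0), (r1, s1), (r2, s1), (r3, s2), (r2, s2), (r4, s2).
R accepts in {r4} and S accepts in {s0, s1}; no reachable pair has both components accepting, so no string drives both machines to acceptance simultaneously and L(R) ∩ L(S) = ∅.
So no string is accepted by both, and the intersection is empty.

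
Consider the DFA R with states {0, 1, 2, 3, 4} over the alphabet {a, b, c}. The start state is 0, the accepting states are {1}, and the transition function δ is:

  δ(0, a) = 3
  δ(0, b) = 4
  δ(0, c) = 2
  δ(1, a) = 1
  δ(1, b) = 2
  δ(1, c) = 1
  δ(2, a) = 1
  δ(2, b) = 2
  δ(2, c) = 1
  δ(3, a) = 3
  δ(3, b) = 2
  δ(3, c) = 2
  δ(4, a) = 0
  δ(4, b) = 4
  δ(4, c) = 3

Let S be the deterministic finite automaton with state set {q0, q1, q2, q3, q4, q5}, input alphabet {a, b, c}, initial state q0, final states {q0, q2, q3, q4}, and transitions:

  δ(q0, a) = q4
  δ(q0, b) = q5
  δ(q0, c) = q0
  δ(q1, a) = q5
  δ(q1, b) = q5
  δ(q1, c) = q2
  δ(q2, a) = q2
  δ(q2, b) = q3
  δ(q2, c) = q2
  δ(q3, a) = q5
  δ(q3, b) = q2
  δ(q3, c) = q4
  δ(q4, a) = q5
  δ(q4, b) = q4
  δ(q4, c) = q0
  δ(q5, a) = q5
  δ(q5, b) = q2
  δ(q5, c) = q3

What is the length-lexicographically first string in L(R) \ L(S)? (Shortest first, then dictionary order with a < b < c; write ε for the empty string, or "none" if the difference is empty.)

aba

The string aba is accepted by R but not by S.
No shorter string lies in the difference, and aba is the lexicographically first length-3 string in L(R) \ L(S).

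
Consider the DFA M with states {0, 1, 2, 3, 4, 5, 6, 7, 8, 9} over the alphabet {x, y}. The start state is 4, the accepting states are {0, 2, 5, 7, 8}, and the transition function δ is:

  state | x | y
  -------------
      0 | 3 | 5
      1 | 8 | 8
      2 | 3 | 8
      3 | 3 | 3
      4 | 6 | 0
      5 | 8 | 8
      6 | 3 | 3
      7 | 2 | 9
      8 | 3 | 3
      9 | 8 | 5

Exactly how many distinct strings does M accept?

The useful subgraph on states {0, 4, 5, 8} is acyclic, so L(M) is finite; the longest accepting path visits 4 useful states, giving maximum string length 3.
Counting accepting paths from 4 by length: 1 of length 1, 1 of length 2, 2 of length 3. Total 4.

4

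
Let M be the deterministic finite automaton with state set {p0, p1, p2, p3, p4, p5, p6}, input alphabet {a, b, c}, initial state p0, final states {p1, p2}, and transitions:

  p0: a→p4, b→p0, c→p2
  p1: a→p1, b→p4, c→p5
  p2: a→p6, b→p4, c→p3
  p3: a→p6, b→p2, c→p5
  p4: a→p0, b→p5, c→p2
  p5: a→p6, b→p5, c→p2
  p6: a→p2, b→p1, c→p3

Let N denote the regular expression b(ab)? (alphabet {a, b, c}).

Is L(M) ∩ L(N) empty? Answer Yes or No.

Yes

Converting the expression N to a DFA (subset construction, then merging equivalent states) gives the minimal DFA with states {n0, n1, n2, n3, n4}, start state n0, accepting states {n2, n4} and transitions n0: a→n1, b→n2, c→n1; n1: a→n1, b→n1, c→n1; n2: a→n3, b→n1, c→n1; n3: a→n1, b→n4, c→n1; n4: a→n1, b→n1, c→n1.
Exploring the product automaton M × N from the start pair (p0, n0), following both machines on each input symbol, reaches 11 state pairs: (p0, n0), (p4, n1), (p0, n2), (p2, n1), (p0, n1), (p5, n1), (p4, n3), (p6, n1), (p3, n1), (p5, n4), (p1, n1).
M accepts in {p1, p2} and N accepts in {n2, n4}; no reachable pair has both components accepting, so no string drives both machines to acceptance simultaneously and L(M) ∩ L(N) = ∅.
So no string is accepted by both, and the intersection is empty.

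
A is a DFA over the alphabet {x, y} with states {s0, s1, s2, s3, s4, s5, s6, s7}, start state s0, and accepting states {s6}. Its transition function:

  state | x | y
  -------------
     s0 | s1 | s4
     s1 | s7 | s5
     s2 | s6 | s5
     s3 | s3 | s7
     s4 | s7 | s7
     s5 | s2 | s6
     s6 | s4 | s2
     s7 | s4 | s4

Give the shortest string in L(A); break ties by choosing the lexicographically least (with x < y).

A breadth-first search from s0 reaches an accepting state first via the path s0 → s1 → s5 → s6 on input xyy.
No string of length < 3 is accepted (BFS exhausts all shorter strings without reaching an accepting state), and xyy is the lexicographically least accepting string of length 3.

xyy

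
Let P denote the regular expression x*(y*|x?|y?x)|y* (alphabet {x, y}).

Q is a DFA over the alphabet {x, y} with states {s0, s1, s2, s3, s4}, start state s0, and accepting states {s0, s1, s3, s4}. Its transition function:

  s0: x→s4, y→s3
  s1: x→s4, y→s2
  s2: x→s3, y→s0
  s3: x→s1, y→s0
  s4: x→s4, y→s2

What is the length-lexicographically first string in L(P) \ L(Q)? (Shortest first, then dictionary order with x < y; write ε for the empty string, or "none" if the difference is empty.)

xy

The string xy is accepted by P but not by Q.
No shorter string lies in the difference, and xy is the lexicographically first length-2 string in L(P) \ L(Q).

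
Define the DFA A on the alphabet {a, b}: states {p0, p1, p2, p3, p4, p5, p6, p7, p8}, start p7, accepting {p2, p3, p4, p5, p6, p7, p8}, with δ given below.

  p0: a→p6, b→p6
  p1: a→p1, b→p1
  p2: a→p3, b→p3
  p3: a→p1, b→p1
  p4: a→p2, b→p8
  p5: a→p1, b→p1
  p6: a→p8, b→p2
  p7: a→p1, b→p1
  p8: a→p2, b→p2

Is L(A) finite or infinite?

finite

The useful states (reachable from p7 and able to reach an accepting state) are {p7}.
Restricted to these states the transition graph has no cycle, so every accepting path has bounded length and L is finite.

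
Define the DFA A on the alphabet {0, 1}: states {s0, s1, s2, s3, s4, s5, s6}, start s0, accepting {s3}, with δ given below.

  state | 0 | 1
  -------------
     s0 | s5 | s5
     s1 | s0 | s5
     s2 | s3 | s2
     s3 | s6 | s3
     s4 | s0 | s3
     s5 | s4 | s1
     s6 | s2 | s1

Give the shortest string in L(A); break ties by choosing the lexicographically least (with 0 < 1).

001

A breadth-first search from s0 reaches an accepting state first via the path s0 → s5 → s4 → s3 on input 001.
No string of length < 3 is accepted (BFS exhausts all shorter strings without reaching an accepting state), and 001 is the lexicographically least accepting string of length 3.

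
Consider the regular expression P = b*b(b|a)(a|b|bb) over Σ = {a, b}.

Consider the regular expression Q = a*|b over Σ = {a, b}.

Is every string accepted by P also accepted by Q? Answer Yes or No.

No

The string baa is in L(P) but not in L(Q).
So L(P) ⊄ L(Q).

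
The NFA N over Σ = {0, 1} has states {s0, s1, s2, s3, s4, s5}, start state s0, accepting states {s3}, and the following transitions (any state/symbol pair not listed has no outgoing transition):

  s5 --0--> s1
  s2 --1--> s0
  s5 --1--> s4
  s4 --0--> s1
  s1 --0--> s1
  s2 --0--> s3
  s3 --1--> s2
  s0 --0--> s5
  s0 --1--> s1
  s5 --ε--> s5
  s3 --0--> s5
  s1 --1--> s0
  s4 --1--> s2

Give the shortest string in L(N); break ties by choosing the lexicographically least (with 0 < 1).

0110

A breadth-first search from s0 reaches an accepting state first via the path s0 → s5 → s4 → s2 → s3 on input 0110.
No string of length < 4 is accepted (BFS exhausts all shorter strings without reaching an accepting state), and 0110 is the lexicographically least accepting string of length 4.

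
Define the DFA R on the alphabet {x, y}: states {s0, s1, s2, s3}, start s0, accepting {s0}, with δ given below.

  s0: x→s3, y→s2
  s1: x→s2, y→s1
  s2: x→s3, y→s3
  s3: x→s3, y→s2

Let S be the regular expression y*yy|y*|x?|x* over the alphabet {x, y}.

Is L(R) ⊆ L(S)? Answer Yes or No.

Converting the expression S to a DFA (subset construction, then merging equivalent states) gives the minimal DFA with states {r0, r1, r2, r3}, start state r0, accepting states {r0, r1, r2} and transitions r0: x→r1, y→r2; r1: x→r1, y→r3; r2: x→r3, y→r2; r3: x→r3, y→r3.
Exploring the product automaton R × S from the start pair (s0, r0), following both machines on each input symbol, reaches 6 state pairs: (s0, r0), (s3, r1), (s2, r2), (s2, r3), (s3, r3), (s3, r2).
R accepts in {s0} and S accepts in {r0, r1, r2}. The reachable pairs whose R-component is accepting are (s0, r0); in each of them the S-component is accepting too, so the product for L(R) \ L(S) (R-component accepting, S-component rejecting) has no reachable accepting pair and the difference is empty.
Hence every string in L(R) is also in L(S).

Yes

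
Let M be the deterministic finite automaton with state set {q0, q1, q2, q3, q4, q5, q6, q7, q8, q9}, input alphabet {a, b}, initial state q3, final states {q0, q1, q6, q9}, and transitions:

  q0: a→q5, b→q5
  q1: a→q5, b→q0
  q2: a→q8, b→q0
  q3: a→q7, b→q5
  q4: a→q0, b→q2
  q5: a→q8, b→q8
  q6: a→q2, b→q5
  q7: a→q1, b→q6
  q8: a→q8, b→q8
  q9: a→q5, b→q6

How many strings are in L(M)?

4

The useful subgraph on states {q0, q1, q2, q3, q6, q7} is acyclic, so L(M) is finite; the longest accepting path visits 5 useful states, giving maximum string length 4.
Counting accepting paths from q3 by length: 2 of length 2, 1 of length 3, 1 of length 4. Total 4.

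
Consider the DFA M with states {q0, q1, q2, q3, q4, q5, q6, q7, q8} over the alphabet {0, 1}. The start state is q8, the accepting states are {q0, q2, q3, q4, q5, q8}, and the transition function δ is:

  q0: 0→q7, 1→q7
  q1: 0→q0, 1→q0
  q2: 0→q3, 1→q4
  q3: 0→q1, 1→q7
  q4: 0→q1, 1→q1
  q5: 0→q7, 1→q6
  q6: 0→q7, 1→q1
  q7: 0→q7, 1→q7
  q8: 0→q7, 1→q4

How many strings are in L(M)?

The useful subgraph on states {q0, q1, q4, q8} is acyclic, so L(M) is finite; the longest accepting path visits 4 useful states, giving maximum string length 3.
Counting accepting paths from q8 by length: 1 of length 0, 1 of length 1, 4 of length 3. Total 6.

6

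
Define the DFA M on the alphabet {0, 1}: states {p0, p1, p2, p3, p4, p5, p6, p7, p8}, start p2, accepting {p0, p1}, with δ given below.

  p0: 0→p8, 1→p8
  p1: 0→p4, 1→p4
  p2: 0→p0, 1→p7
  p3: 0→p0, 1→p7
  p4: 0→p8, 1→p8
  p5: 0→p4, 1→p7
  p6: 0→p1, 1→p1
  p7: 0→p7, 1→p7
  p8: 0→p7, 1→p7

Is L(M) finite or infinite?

The useful states (reachable from p2 and able to reach an accepting state) are {p0, p2}.
Restricted to these states the transition graph has no cycle, so every accepting path has bounded length and L is finite.

finite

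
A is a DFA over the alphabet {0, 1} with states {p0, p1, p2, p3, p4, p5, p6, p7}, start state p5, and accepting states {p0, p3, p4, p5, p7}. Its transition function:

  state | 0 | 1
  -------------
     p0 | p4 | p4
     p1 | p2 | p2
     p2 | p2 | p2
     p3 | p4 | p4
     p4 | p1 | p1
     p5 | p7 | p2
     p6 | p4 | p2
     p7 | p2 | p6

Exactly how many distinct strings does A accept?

3

The useful subgraph on states {p4, p5, p6, p7} is acyclic, so L(A) is finite; the longest accepting path visits 4 useful states, giving maximum string length 3.
Counting accepting paths from p5 by length: 1 of length 0, 1 of length 1, 1 of length 3. Total 3.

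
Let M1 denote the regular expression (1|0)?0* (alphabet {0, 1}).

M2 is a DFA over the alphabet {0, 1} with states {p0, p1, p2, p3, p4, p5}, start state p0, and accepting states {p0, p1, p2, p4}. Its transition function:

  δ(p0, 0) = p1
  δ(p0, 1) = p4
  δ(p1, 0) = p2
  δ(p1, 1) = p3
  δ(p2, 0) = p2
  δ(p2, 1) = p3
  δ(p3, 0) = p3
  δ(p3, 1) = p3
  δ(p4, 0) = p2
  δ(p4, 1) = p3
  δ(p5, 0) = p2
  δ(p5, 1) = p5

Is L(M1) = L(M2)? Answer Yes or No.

Converting the expression M1 to a DFA (subset construction, then merging equivalent states) gives the minimal DFA with states {r0, r1, r2}, start state r0, accepting states {r0, r1} and transitions r0: 0→r1, 1→r1; r1: 0→r1, 1→r2; r2: 0→r2, 1→r2.
Exploring the product automaton M1 × M2 from the start pair (r0, p0), following both machines on each input symbol, reaches 5 state pairs: (r0, p0), (r1, p1), (r1, p4), (r1, p2), (r2, p3).
M1 accepts in {r0, r1} and M2 accepts in {p0, p1, p2, p4}. In every reachable pair the two components are either both accepting — (r0, p0), (r1, p1), (r1, p4), (r1, p2) — or both non-accepting, so no string is accepted by exactly one of the machines: L(M1) \ L(M2) and L(M2) \ L(M1) are both empty.
Hence every string is accepted by M1 iff it is accepted by M2, and the two languages coincide.

Yes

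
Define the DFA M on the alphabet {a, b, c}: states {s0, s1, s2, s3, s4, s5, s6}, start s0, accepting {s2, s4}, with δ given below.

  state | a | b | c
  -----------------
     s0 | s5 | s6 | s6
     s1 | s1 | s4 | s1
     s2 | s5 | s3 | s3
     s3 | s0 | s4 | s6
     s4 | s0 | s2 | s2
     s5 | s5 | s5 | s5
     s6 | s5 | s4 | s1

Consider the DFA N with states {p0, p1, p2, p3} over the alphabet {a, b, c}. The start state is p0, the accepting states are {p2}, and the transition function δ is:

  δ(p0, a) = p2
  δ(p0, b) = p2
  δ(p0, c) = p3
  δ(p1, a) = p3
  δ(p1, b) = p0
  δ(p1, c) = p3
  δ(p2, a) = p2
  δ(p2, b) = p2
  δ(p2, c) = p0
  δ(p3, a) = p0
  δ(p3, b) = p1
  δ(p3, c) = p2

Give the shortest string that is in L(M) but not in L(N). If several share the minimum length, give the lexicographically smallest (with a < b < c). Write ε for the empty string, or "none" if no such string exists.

cb

The string cb is accepted by M but not by N.
No shorter string lies in the difference, and cb is the lexicographically first length-2 string in L(M) \ L(N).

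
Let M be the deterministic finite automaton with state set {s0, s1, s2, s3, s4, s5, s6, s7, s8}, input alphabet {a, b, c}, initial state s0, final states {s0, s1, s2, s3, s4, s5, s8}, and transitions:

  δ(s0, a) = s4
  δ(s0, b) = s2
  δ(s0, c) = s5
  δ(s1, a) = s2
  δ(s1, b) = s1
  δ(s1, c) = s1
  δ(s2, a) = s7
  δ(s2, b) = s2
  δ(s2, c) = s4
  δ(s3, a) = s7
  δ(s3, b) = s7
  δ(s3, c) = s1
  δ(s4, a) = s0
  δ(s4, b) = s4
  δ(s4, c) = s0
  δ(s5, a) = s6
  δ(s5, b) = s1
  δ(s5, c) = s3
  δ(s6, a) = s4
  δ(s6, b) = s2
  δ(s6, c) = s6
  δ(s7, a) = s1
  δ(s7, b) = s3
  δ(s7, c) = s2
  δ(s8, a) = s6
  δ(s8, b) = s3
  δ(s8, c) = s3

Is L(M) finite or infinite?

infinite

State s2 is reachable from the start and can reach an accepting state, and it lies on the cycle s2 → s2.
Traversing that cycle any number of times yields accepted strings of unbounded length, so the language is infinite.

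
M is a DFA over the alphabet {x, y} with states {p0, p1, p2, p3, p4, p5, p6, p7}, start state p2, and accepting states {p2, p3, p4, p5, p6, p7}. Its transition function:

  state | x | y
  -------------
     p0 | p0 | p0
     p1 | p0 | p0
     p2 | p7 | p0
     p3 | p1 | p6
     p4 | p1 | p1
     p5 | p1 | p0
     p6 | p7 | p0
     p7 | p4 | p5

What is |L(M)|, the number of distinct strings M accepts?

4

The useful subgraph on states {p2, p4, p5, p7} is acyclic, so L(M) is finite; the longest accepting path visits 3 useful states, giving maximum string length 2.
Counting accepting paths from p2 by length: 1 of length 0, 1 of length 1, 2 of length 2. Total 4.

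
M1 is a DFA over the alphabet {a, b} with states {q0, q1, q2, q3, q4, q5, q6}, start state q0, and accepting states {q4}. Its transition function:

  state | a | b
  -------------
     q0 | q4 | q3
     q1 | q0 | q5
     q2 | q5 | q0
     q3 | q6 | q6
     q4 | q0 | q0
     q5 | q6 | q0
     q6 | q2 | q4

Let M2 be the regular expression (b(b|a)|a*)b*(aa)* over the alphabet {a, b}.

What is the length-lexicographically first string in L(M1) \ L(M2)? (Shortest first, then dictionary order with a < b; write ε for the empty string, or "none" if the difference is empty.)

The string aba is accepted by M1 but not by M2.
No shorter string lies in the difference, and aba is the lexicographically first length-3 string in L(M1) \ L(M2).

aba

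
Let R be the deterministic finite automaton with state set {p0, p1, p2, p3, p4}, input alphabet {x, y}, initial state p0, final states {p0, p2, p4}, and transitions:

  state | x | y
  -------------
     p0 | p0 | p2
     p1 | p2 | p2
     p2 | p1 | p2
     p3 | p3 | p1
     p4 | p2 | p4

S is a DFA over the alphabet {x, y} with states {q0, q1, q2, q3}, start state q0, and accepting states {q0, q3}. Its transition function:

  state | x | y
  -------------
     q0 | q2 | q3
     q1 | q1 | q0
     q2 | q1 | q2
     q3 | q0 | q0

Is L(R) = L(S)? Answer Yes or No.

No

The string x is accepted by R but rejected by S.
So L(R) ≠ L(S).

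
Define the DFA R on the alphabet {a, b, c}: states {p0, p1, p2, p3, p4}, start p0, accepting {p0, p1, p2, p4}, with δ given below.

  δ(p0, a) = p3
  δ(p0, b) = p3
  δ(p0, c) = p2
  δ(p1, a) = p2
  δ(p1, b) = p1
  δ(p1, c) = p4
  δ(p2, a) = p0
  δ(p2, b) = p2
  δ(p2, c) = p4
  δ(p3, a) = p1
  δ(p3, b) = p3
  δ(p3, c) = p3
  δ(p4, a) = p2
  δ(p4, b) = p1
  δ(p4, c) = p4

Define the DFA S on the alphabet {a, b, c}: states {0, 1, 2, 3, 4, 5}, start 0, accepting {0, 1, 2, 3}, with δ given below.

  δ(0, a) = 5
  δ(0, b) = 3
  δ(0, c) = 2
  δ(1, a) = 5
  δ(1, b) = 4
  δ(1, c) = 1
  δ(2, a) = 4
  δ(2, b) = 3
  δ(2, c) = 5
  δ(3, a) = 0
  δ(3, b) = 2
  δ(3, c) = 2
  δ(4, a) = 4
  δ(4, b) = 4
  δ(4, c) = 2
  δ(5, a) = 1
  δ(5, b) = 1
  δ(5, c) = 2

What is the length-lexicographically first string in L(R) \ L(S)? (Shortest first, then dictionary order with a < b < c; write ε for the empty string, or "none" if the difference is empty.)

The string ca is accepted by R but not by S.
No shorter string lies in the difference, and ca is the lexicographically first length-2 string in L(R) \ L(S).

ca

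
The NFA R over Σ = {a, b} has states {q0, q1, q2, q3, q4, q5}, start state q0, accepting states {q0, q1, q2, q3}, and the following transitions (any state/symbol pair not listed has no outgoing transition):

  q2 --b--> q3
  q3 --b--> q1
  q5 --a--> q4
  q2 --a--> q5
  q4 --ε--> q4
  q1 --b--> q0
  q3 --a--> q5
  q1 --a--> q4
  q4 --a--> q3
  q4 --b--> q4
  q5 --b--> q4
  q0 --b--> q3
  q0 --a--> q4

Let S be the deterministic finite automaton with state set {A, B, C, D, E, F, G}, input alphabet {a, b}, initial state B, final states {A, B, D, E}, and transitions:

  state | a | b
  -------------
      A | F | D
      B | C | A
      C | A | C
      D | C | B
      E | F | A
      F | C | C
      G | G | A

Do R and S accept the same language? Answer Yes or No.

Exploring the product automaton R × S from the start pair (q0, B), following both machines on each input symbol, reaches 5 state pairs: (q0, B), (q4, C), (q3, A), (q5, F), (q1, D).
R accepts in {q0, q1, q2, q3} and S accepts in {A, B, D, E}. In every reachable pair the two components are either both accepting — (q0, B), (q3, A), (q1, D) — or both non-accepting, so no string is accepted by exactly one of the machines: L(R) \ L(S) and L(S) \ L(R) are both empty.
Hence every string is accepted by R iff it is accepted by S, and the two languages coincide.

Yes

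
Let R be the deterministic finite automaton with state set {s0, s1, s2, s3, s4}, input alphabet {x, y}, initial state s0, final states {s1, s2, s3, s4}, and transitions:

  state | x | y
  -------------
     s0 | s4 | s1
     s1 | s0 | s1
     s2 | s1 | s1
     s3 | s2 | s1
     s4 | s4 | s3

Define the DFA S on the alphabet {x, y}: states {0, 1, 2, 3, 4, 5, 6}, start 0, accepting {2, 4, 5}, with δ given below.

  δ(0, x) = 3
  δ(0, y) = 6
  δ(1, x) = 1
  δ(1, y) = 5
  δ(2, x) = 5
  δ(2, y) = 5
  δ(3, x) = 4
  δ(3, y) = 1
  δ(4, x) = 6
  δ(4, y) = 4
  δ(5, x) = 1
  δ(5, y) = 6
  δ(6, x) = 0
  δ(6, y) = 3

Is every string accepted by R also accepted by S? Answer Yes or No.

No

The string x is in L(R) but not in L(S).
So L(R) ⊄ L(S).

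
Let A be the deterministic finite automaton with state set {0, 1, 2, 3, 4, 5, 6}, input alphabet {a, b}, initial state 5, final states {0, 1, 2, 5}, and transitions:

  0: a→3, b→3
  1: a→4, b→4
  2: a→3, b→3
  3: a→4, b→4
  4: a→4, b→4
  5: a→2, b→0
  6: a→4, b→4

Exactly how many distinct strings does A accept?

3

The useful subgraph on states {0, 2, 5} is acyclic, so L(A) is finite; the longest accepting path visits 2 useful states, giving maximum string length 1.
Counting accepting paths from 5 by length: 1 of length 0, 2 of length 1. Total 3.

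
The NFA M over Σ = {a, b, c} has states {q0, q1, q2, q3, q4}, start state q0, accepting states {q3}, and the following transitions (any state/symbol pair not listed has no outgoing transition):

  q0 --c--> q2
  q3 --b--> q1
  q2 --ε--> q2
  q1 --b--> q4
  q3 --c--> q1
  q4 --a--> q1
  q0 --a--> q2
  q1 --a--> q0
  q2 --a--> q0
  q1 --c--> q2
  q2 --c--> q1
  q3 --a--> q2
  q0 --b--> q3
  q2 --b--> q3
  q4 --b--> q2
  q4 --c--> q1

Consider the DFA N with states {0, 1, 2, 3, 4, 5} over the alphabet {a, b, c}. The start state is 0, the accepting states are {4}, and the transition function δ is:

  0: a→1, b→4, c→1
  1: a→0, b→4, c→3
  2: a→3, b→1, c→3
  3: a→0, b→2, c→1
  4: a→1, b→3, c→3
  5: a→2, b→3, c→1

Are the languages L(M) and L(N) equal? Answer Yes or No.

Exploring the product automaton M × N from the start pair (q0, 0), following both machines on each input symbol, reaches 5 state pairs: (q0, 0), (q2, 1), (q3, 4), (q1, 3), (q4, 2).
M accepts in {q3} and N accepts in {4}. In every reachable pair the two components are either both accepting — (q3, 4) — or both non-accepting, so no string is accepted by exactly one of the machines: L(M) \ L(N) and L(N) \ L(M) are both empty.
Hence every string is accepted by M iff it is accepted by N, and the two languages coincide.

Yes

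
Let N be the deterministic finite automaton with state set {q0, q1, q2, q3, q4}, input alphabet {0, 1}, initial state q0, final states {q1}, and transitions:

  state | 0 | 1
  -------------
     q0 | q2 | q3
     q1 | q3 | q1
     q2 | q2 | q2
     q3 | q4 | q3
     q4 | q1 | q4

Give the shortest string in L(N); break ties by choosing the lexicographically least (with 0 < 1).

100

A breadth-first search from q0 reaches an accepting state first via the path q0 → q3 → q4 → q1 on input 100.
No string of length < 3 is accepted (BFS exhausts all shorter strings without reaching an accepting state), and 100 is the lexicographically least accepting string of length 3.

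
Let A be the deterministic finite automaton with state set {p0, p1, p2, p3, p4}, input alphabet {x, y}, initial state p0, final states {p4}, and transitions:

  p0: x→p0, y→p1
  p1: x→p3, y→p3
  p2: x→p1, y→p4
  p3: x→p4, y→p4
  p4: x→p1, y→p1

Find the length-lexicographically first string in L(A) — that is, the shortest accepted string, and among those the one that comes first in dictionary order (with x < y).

A breadth-first search from p0 reaches an accepting state first via the path p0 → p1 → p3 → p4 on input yxx.
No string of length < 3 is accepted (BFS exhausts all shorter strings without reaching an accepting state), and yxx is the lexicographically least accepting string of length 3.

yxx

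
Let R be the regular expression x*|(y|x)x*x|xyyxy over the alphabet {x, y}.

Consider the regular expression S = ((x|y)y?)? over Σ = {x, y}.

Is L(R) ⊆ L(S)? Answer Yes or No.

No

The string xx is in L(R) but not in L(S).
So L(R) ⊄ L(S).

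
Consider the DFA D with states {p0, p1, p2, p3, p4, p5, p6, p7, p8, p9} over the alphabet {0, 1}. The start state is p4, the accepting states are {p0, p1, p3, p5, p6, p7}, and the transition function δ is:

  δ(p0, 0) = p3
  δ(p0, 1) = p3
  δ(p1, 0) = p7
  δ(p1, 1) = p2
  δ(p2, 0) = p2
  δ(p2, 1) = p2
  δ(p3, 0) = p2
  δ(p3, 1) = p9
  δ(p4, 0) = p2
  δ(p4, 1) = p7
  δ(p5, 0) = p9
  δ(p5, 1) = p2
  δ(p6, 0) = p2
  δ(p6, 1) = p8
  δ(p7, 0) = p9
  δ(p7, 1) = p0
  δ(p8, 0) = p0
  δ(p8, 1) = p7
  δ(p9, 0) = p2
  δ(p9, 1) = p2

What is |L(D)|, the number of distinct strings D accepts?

4

The useful subgraph on states {p0, p3, p4, p7} is acyclic, so L(D) is finite; the longest accepting path visits 4 useful states, giving maximum string length 3.
Counting accepting paths from p4 by length: 1 of length 1, 1 of length 2, 2 of length 3. Total 4.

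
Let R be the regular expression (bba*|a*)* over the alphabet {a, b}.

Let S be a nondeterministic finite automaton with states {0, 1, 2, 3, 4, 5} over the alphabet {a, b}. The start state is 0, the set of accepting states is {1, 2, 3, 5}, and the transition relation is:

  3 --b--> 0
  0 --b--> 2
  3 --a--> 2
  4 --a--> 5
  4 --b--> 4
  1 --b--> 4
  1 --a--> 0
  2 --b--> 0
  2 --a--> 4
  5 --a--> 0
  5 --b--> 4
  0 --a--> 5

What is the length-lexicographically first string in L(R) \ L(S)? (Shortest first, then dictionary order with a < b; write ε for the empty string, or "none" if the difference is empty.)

ε

The empty string ε is accepted by R but not by S.
Since ε is the unique shortest string, it is the required witness.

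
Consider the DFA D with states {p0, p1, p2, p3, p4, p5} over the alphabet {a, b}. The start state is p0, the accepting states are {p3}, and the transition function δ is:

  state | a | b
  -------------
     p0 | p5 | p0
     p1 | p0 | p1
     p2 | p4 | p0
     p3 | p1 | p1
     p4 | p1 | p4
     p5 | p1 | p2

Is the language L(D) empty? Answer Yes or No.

The states reachable from the start state are {p0, p1, p2, p4, p5}.
None of the accepting states {p3} is reachable, so no string is accepted and L(D) = ∅.

Yes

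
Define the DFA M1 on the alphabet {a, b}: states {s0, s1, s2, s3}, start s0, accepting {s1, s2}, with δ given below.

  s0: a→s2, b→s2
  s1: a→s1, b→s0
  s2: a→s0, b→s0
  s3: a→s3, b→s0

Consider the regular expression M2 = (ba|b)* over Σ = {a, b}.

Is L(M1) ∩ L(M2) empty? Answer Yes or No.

The string b is accepted by both M1 and M2.
Hence L(M1) ∩ L(M2) ≠ ∅.

No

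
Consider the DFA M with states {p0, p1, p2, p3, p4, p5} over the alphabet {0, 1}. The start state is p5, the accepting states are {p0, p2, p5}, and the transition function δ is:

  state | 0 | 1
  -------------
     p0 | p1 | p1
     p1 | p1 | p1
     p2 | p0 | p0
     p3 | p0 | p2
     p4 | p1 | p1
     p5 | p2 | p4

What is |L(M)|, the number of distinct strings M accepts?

The useful subgraph on states {p0, p2, p5} is acyclic, so L(M) is finite; the longest accepting path visits 3 useful states, giving maximum string length 2.
Counting accepting paths from p5 by length: 1 of length 0, 1 of length 1, 2 of length 2. Total 4.

4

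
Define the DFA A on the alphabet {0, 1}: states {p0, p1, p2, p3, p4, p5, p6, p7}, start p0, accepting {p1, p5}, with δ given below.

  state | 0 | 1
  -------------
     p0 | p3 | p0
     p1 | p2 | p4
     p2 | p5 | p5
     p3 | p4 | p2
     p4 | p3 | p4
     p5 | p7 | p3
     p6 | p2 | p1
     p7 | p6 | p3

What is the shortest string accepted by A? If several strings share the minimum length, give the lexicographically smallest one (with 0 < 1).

A breadth-first search from p0 reaches an accepting state first via the path p0 → p3 → p2 → p5 on input 010.
No string of length < 3 is accepted (BFS exhausts all shorter strings without reaching an accepting state), and 010 is the lexicographically least accepting string of length 3.

010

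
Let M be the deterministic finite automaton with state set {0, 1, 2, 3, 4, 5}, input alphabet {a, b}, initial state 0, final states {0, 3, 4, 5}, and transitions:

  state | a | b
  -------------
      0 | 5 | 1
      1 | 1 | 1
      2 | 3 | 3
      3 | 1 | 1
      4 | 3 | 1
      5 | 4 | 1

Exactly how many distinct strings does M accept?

4

The useful subgraph on states {0, 3, 4, 5} is acyclic, so L(M) is finite; the longest accepting path visits 4 useful states, giving maximum string length 3.
Counting accepting paths from 0 by length: 1 of length 0, 1 of length 1, 1 of length 2, 1 of length 3. Total 4.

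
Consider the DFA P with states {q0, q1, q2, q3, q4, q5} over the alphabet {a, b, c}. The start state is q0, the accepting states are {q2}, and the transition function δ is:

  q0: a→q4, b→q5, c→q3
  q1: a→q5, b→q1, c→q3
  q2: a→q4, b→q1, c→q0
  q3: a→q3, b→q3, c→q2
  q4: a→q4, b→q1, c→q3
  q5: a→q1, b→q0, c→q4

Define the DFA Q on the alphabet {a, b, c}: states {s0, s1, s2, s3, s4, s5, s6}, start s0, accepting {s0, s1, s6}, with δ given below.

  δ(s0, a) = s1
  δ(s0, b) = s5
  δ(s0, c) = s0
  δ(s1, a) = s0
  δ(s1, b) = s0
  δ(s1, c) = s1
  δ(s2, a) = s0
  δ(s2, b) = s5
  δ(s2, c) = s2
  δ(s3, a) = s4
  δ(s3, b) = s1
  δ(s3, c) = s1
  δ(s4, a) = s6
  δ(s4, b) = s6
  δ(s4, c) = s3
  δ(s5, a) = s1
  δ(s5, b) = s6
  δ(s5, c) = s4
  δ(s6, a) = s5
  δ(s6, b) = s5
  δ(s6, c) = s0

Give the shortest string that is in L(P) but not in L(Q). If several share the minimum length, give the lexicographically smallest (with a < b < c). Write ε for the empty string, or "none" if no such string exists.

The string cbc is accepted by P but not by Q.
No shorter string lies in the difference, and cbc is the lexicographically first length-3 string in L(P) \ L(Q).

cbc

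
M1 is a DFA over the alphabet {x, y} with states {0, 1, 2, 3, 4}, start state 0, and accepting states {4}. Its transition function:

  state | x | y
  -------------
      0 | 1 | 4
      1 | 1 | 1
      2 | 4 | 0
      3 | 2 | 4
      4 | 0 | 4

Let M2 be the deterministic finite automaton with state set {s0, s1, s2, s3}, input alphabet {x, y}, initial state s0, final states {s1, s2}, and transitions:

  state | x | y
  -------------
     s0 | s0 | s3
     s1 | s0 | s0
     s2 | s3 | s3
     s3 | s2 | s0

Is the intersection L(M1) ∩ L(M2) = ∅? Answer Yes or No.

Yes

Exploring the product automaton M1 × M2 from the start pair (0, s0), following both machines on each input symbol, reaches 7 state pairs: (0, s0), (1, s0), (4, s3), (1, s3), (0, s2), (4, s0), (1, s2).
M1 accepts in {4} and M2 accepts in {s1, s2}; no reachable pair has both components accepting, so no string drives both machines to acceptance simultaneously and L(M1) ∩ L(M2) = ∅.
So no string is accepted by both, and the intersection is empty.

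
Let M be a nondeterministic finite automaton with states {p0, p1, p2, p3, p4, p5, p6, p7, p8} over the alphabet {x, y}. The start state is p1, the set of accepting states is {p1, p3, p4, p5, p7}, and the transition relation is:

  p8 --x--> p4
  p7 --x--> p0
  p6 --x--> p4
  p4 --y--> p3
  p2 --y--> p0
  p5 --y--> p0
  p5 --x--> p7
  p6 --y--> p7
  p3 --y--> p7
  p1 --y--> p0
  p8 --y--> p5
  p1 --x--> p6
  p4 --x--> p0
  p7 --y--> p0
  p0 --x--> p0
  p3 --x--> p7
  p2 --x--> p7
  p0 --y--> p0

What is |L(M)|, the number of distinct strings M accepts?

6

The useful subgraph on states {p1, p3, p4, p6, p7} is acyclic, so L(M) is finite; the longest accepting path visits 5 useful states, giving maximum string length 4.
Counting accepting paths from p1 by length: 1 of length 0, 2 of length 2, 1 of length 3, 2 of length 4. Total 6.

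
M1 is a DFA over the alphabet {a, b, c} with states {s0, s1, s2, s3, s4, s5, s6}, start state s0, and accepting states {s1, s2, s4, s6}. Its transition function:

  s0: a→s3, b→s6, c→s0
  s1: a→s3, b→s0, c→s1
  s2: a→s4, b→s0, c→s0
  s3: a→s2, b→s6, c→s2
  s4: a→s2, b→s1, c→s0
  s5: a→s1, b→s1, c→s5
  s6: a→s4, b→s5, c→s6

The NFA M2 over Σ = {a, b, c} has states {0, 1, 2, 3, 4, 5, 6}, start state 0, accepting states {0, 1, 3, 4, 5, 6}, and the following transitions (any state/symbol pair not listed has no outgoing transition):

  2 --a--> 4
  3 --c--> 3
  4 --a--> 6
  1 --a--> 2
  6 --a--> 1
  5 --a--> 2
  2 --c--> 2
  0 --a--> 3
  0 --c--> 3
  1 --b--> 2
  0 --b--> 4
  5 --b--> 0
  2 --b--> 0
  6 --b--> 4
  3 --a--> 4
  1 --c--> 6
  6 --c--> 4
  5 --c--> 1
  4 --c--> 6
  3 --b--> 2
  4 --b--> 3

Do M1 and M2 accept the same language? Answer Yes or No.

The string ab is accepted by M1 but rejected by M2.
So L(M1) ≠ L(M2).

No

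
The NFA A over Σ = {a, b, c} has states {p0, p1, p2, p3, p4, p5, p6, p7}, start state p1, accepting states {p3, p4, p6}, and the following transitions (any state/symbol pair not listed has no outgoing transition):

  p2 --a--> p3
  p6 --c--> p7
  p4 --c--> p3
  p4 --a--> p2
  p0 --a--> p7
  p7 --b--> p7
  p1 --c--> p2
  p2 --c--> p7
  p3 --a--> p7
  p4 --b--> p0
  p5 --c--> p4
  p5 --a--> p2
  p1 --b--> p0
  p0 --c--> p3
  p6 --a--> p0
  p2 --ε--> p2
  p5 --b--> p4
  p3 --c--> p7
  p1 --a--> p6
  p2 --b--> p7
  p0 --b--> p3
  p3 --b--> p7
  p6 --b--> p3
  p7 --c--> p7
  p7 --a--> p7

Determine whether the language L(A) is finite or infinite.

finite

The useful states (reachable from p1 and able to reach an accepting state) are {p0, p1, p2, p3, p6}.
Restricted to these states the transition graph has no cycle, so every accepting path has bounded length and L is finite.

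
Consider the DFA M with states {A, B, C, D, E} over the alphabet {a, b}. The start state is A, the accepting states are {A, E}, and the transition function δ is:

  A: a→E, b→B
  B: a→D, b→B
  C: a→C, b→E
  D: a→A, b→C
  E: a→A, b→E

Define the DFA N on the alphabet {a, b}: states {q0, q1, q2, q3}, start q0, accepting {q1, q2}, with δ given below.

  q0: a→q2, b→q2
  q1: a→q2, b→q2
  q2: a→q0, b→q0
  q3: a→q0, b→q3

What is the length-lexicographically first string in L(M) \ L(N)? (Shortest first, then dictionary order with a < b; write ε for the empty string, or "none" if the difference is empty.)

The empty string ε is accepted by M but not by N.
Since ε is the unique shortest string, it is the required witness.

ε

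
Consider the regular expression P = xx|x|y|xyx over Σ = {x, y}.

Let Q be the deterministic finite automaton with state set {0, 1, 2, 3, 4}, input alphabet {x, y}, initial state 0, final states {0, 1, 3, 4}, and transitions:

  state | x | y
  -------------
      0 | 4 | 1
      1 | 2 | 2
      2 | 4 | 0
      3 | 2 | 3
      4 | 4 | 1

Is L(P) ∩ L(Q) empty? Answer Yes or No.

The string x is accepted by both P and Q.
Hence L(P) ∩ L(Q) ≠ ∅.

No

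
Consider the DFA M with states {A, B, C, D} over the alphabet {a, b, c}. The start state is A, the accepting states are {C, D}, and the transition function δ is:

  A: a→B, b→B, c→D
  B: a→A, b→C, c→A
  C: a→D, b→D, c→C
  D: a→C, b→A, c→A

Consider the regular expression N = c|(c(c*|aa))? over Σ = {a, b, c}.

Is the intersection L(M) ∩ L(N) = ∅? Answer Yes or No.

The string c is accepted by both M and N.
Hence L(M) ∩ L(N) ≠ ∅.

No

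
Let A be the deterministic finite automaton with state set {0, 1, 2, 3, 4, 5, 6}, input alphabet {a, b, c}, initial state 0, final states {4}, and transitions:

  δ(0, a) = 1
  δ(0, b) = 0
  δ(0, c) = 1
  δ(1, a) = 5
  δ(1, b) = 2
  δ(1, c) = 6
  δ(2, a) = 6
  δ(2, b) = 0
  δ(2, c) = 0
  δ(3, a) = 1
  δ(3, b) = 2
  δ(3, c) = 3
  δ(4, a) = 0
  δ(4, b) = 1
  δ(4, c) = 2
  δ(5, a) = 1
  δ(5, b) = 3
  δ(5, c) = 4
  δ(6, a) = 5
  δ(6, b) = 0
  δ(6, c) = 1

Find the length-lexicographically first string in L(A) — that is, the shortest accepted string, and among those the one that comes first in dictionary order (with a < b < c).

A breadth-first search from 0 reaches an accepting state first via the path 0 → 1 → 5 → 4 on input aac.
No string of length < 3 is accepted (BFS exhausts all shorter strings without reaching an accepting state), and aac is the lexicographically least accepting string of length 3.

aac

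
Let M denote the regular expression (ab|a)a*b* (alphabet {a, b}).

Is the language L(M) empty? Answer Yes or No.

The string a matches the expression, so it belongs to L(M).
Since L(M) contains at least one string, it is not empty.

No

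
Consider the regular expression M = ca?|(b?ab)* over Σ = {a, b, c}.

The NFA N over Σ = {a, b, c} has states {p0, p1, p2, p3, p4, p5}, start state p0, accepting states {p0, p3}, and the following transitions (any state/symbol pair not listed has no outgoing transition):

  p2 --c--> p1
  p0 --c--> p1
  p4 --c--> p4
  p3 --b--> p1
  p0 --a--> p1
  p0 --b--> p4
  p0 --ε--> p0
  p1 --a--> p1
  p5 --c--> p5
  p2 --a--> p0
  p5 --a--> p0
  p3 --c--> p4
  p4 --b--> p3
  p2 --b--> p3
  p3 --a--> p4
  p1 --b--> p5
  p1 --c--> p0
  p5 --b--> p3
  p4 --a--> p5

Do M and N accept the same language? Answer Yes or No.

No

The string c is accepted by M but rejected by N.
So L(M) ≠ L(N).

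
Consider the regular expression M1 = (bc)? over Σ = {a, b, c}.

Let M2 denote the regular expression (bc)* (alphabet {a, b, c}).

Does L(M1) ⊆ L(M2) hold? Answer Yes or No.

Yes

Converting the expression M1 to a DFA (subset construction, then merging equivalent states) gives the minimal DFA with states {r0, r1, r2, r3}, start state r0, accepting states {r0, r3} and transitions r0: a→r1, b→r2, c→r1; r1: a→r1, b→r1, c→r1; r2: a→r1, b→r1, c→r3; r3: a→r1, b→r1, c→r1.
Converting the expression M2 to a DFA (subset construction, then merging equivalent states) gives the minimal DFA with states {t0, t1, t2}, start state t0, accepting states {t0} and transitions t0: a→t1, b→t2, c→t1; t1: a→t1, b→t1, c→t1; t2: a→t1, b→t1, c→t0.
Exploring the product automaton M1 × M2 from the start pair (r0, t0), following both machines on each input symbol, reaches 6 state pairs: (r0, t0), (r1, t1), (r2, t2), (r3, t0), (r1, t2), (r1, t0).
M1 accepts in {r0, r3} and M2 accepts in {t0}. The reachable pairs whose M1-component is accepting are (r0, t0), (r3, t0); in each of them the M2-component is accepting too, so the product for L(M1) \ L(M2) (M1-component accepting, M2-component rejecting) has no reachable accepting pair and the difference is empty.
Hence every string in L(M1) is also in L(M2).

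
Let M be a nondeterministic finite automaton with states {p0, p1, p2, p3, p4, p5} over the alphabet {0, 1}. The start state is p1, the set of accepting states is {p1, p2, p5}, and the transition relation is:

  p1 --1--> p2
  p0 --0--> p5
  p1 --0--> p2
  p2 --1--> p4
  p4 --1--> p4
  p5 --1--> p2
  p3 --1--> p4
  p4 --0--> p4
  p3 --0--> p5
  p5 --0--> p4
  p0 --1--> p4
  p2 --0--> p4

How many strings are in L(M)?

The useful subgraph on states {p1, p2} is acyclic, so L(M) is finite; the longest accepting path visits 2 useful states, giving maximum string length 1.
Counting accepting paths from p1 by length: 1 of length 0, 2 of length 1. Total 3.

3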